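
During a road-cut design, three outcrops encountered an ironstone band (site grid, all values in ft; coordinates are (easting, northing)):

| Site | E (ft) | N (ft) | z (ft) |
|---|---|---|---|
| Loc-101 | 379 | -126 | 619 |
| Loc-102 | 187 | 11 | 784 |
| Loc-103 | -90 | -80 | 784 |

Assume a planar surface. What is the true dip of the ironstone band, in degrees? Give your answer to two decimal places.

40.96°

Let the plane be z = a·E + b·N + c.
Loc-102−Loc-101: −192a + 137b = 165;  Loc-103−Loc-101: −469a + 46b = 165.
Solving gives a = −0.27093, b = 0.82469.
Gradient magnitude |∇z| = √(a² + b²) = √(0.07340 + 0.68011) = 0.86805.
True dip = arctan(0.86805) = 40.96°, dipping toward SSE (azimuth ≈ 162°).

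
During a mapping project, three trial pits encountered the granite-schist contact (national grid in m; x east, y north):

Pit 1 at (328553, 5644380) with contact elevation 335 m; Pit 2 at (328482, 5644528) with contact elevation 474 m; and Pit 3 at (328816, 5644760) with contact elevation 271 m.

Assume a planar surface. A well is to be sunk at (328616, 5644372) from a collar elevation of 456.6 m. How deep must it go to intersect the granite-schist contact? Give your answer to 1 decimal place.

185.0 m

Let the plane be z = a·x + b·y + c.
Pit 2−Pit 1: −71a + 148b = 139;  Pit 3−Pit 1: 263a + 380b = −64.
Solving gives a = −0.945193008, b = 0.485752003.
Then c = 335 − a·328553 − b·5644380 = −2430887.89.
At (328616, 5644372): z_contact = −310605.55 + 2741765.00 − 2430887.89 = 271.57 m.
Depth below ground = 456.6 − 271.57 = 185.0 m.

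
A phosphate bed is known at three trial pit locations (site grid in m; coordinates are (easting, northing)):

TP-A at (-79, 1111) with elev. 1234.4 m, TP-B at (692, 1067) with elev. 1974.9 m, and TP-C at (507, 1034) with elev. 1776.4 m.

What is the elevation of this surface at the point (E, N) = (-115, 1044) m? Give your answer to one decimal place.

Let the plane be z = a·E + b·N + c.
TP-B−TP-A: 771a − 44b = 740.5;  TP-C−TP-A: 586a − 77b = 542.
Solving gives a = 0.987717, b = 0.477950.
Then c = 1234.4 − a·-79 − b·1111 = 781.43.
At (-115, 1044): z = −113.6 + 499.0 + 781.43 = 1166.8 m.

1166.8 m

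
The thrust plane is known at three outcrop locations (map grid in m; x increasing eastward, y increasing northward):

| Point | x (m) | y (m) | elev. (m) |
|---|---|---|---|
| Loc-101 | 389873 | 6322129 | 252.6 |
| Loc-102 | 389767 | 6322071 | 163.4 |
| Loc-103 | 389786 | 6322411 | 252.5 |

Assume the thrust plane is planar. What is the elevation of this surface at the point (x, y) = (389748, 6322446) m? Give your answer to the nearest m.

233 m

Two edge vectors: Loc-101→Loc-102 = (-106, -58, -89.2), Loc-101→Loc-103 = (-87, 282, -0.1).
Normal n = (Loc-101→Loc-102) × (Loc-101→Loc-103) = (25160.2, 7749.8, -34938).
So ∂z/∂x = −n_x/n_z = 0.72013853 and ∂z/∂y = −n_y/n_z = 0.22181579.
Intercept c from Loc-101: 252.6 − 280762.57 − 1402348.03 = −1682858.00.
At (389748, 6322446): z = 280672.6 + 1402418.3 − 1682858.00 = 232.9 m.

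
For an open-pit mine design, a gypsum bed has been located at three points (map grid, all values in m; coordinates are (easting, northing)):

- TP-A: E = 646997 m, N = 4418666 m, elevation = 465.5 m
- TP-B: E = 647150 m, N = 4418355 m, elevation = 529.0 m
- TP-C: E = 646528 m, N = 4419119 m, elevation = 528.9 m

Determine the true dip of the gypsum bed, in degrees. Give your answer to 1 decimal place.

Let the plane be z = a·E + b·N + c.
TP-B−TP-A: 153a − 311b = 63.5;  TP-C−TP-A: −469a + 453b = 63.4.
Solving gives a = −0.63335, b = −0.51576.
Gradient magnitude |∇z| = √(a² + b²) = √(0.40113 + 0.26601) = 0.81679.
True dip = arctan(0.81679) = 39.2°, dipping toward NE (azimuth ≈ 051°).

39.2°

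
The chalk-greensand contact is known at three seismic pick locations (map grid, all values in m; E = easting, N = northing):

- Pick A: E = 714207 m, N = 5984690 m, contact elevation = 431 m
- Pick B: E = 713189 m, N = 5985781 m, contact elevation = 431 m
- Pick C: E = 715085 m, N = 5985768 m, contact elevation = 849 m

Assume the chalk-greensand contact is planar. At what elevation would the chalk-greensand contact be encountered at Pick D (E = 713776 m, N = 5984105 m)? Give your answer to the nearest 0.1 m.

Let the plane be z = a·E + b·N + c.
Pick B−Pick A: −1018a + 1091b = 0;  Pick C−Pick A: 878a + 1078b = 418.
Solving gives a = 0.221883694, b = 0.207037214.
Then c = 431 − a·714207 − b·5984690 = −1397093.43.
At (713776, 5984105): z = 158375.3 + 1238932.4 − 1397093.43 = 214.3 m.

214.3 m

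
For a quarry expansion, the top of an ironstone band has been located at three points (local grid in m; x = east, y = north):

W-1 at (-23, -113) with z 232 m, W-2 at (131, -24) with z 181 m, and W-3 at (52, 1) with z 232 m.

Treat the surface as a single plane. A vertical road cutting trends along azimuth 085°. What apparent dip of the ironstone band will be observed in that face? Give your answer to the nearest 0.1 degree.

26.6°

Two edge vectors: W-1→W-2 = (154, 89, -51), W-1→W-3 = (75, 114, 0).
Normal n = (W-1→W-2) × (W-1→W-3) = (5814, -3825, 10881).
So ∂z/∂x = −n_x/n_z = −0.53433 and ∂z/∂y = −n_y/n_z = 0.35153.
Unit vector along 085° is (sin 85°, cos 85°) = (0.9962, 0.0872).
Slope in that direction = a·(0.9962) + b·(0.0872) = −0.50165.
Apparent dip = arctan|0.50165| = 26.6° (true dip is 32.6°, so apparent ≤ true as expected).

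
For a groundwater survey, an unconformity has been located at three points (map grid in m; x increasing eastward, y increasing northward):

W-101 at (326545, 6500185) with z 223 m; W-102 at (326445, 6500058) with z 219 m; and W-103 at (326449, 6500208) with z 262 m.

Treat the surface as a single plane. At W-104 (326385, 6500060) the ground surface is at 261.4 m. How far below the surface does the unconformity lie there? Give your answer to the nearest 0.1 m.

Two edge vectors: W-101→W-102 = (-100, -127, -4), W-101→W-103 = (-96, 23, 39).
Normal n = (W-101→W-102) × (W-101→W-103) = (-4861, 4284, -14492).
So ∂z/∂x = −n_x/n_z = −0.335426442 and ∂z/∂y = −n_y/n_z = 0.295611372.
Intercept c from W-101: 223 + 109531.83 − 1921528.60 = −1811773.78.
At (326385, 6500060): z_contact = −109478.16 + 1921491.65 − 1811773.78 = 239.72 m.
Depth below ground = 261.4 − 239.72 = 21.7 m.

21.7 m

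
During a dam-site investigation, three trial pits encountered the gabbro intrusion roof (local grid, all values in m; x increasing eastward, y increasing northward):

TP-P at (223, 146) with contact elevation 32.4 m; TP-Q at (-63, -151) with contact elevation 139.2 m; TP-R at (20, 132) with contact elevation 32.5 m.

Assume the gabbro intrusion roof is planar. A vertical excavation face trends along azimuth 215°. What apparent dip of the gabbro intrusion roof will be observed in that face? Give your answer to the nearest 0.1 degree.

Let the plane be z = a·x + b·y + c.
TP-Q−TP-P: −286a − 297b = 106.8;  TP-R−TP-P: −203a − 14b = 0.1.
Solving gives a = 0.02604, b = −0.38467.
Unit vector along 215° is (sin 215°, cos 215°) = (-0.5736, -0.8192).
Slope in that direction = a·(-0.5736) + b·(-0.8192) = 0.30017.
Apparent dip = arctan|0.30017| = 16.7° (true dip is 21.1°, so apparent ≤ true as expected).

16.7°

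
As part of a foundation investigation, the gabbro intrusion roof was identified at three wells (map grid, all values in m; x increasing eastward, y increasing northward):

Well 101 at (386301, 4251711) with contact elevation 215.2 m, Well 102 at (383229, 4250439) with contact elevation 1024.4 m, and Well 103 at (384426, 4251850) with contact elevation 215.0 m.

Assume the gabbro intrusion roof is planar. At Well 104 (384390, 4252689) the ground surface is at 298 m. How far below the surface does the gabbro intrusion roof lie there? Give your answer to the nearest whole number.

534 m

Two edge vectors: Well 101→Well 102 = (-3072, -1272, 809.2), Well 101→Well 103 = (-1875, 139, -0.2).
Normal n = (Well 101→Well 102) × (Well 101→Well 103) = (-112224.4, -1517864.4, -2812008).
So ∂z/∂x = −n_x/n_z = −0.03990899 and ∂z/∂y = −n_y/n_z = −0.53977955.
Intercept c from Well 101: 215.2 + 15416.88 + 2294986.63 = 2310618.71.
At (384390, 4252689): z_contact = −15340.6 − 2295514.5 + 2310618.71 = -236.4 m.
Depth below ground = 298 − (-236.4) = 534 m.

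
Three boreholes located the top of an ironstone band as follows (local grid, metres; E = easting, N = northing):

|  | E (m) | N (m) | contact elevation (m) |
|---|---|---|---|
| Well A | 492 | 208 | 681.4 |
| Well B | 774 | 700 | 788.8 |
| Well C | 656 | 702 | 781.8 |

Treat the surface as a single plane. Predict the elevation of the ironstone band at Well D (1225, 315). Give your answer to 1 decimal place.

Let the plane be z = a·E + b·N + c.
Well B−Well A: 282a + 492b = 107.4;  Well C−Well A: 164a + 494b = 100.4.
Solving gives a = 0.062416, b = 0.182518.
Then c = 681.4 − a·492 − b·208 = 612.73.
At (1225, 315): z = 76.5 + 57.5 + 612.73 = 746.7 m.

746.7 m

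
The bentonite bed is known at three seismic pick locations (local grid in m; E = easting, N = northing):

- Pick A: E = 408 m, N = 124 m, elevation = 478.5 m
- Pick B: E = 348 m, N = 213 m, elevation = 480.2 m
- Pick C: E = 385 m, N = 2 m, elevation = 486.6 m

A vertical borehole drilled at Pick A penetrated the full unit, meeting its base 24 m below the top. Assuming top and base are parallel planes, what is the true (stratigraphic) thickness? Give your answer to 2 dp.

23.86 m

Let the plane be z = a·E + b·N + c.
Pick B−Pick A: −60a + 89b = 1.7;  Pick C−Pick A: −23a − 122b = 8.1.
Solving gives a = −0.09910, b = −0.04771.
|∇z| = √(a²+b²) = 0.10999, so dip δ = arctan(0.10999) = 6.28°.
True thickness = vertical thickness × cos δ = 24 × cos 6.28° = 23.86 m.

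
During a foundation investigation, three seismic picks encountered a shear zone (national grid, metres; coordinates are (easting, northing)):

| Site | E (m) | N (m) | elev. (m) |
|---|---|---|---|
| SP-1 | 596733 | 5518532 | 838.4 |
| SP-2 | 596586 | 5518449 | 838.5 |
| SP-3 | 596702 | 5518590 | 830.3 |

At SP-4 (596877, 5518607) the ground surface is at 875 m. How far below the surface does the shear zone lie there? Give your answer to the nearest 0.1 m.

Let the plane be z = a·E + b·N + c.
SP-2−SP-1: −147a − 83b = 0.1;  SP-3−SP-1: −31a + 58b = −8.1.
Solving gives a = 0.060050455, b = −0.107559240.
Then c = 838.4 − a·596733 − b·5518532 = 558573.42.
At (596877, 5518607): z_contact = 35842.74 − 593577.17 + 558573.42 = 838.98 m.
Depth below ground = 875 − 838.98 = 36.0 m.

36.0 m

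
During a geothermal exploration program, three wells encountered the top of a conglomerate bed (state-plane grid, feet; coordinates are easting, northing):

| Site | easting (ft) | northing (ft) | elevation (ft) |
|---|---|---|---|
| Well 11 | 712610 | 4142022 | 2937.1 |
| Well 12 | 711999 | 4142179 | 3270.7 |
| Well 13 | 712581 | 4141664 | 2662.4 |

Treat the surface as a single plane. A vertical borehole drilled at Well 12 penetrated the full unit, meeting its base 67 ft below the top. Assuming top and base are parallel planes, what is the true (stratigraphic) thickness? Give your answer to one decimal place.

Let the plane be z = a·easting + b·northing + c.
Well 12−Well 11: −611a + 157b = 333.6;  Well 13−Well 11: −29a − 358b = −274.7.
Solving gives a = −0.34171, b = 0.79500.
|∇z| = √(a²+b²) = 0.86533, so dip δ = arctan(0.86533) = 40.87°.
True thickness = vertical thickness × cos δ = 67 × cos 40.87° = 50.7 ft.

50.7 ft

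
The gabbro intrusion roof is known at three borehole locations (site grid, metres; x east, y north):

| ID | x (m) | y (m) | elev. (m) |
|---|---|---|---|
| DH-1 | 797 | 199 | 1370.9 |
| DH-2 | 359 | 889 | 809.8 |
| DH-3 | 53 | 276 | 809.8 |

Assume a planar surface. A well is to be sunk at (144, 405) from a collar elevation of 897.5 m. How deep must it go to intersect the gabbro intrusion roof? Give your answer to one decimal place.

Two edge vectors: DH-1→DH-2 = (-438, 690, -561.1), DH-1→DH-3 = (-744, 77, -561.1).
Normal n = (DH-1→DH-2) × (DH-1→DH-3) = (-343954.3, 171696.6, 479634).
So ∂z/∂x = −n_x/n_z = 0.71712 and ∂z/∂y = −n_y/n_z = −0.35797.
Intercept c from DH-1: 1370.9 − 571.54 + 71.24 = 870.59.
At (144, 405): z_contact = 103.27 − 144.98 + 870.59 = 828.88 m.
Depth below ground = 897.5 − 828.88 = 68.6 m.

68.6 m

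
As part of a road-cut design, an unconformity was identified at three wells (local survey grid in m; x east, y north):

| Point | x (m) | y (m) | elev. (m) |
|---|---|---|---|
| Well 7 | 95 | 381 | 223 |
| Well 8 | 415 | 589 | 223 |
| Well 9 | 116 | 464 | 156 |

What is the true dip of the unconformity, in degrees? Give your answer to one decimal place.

49.0°

Two edge vectors: Well 7→Well 8 = (320, 208, 0), Well 7→Well 9 = (21, 83, -67).
Normal n = (Well 7→Well 8) × (Well 7→Well 9) = (-13936, 21440, 22192).
So ∂z/∂x = −n_x/n_z = 0.62797 and ∂z/∂y = −n_y/n_z = −0.96611.
Gradient magnitude |∇z| = √(a² + b²) = √(0.39435 + 0.93338) = 1.15227.
True dip = arctan(1.15227) = 49.0°, dipping toward NNW (azimuth ≈ 327°).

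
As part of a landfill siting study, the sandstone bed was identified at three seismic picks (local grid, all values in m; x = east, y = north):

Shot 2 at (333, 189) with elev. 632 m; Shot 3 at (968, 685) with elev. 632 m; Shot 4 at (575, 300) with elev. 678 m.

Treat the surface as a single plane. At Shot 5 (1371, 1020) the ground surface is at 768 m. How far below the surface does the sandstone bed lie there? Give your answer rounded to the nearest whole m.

Two edge vectors: Shot 2→Shot 3 = (635, 496, 0), Shot 2→Shot 4 = (242, 111, 46).
Normal n = (Shot 2→Shot 3) × (Shot 2→Shot 4) = (22816, -29210, -49547).
So ∂z/∂x = −n_x/n_z = 0.46049 and ∂z/∂y = −n_y/n_z = −0.58954.
Intercept c from Shot 2: 632 − 153.34 + 111.42 = 590.08.
At (1371, 1020): z_contact = 631.3 − 601.3 + 590.08 = 620.1 m.
Depth below ground = 768 − 620.1 = 148 m.

148 m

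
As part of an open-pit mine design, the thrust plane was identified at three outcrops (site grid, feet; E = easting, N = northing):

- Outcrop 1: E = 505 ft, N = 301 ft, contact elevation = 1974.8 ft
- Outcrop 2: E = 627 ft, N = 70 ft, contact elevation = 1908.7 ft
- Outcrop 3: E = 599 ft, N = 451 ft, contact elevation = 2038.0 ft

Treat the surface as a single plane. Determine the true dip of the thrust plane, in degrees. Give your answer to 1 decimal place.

20.2°

Two edge vectors: Outcrop 1→Outcrop 2 = (122, -231, -66.1), Outcrop 1→Outcrop 3 = (94, 150, 63.2).
Normal n = (Outcrop 1→Outcrop 2) × (Outcrop 1→Outcrop 3) = (-4684.2, -13923.8, 40014).
So ∂z/∂E = −n_x/n_z = 0.11706 and ∂z/∂N = −n_y/n_z = 0.34797.
Gradient magnitude |∇z| = √(a² + b²) = √(0.01370 + 0.12109) = 0.36714.
True dip = arctan(0.36714) = 20.2°, dipping toward SSW (azimuth ≈ 199°).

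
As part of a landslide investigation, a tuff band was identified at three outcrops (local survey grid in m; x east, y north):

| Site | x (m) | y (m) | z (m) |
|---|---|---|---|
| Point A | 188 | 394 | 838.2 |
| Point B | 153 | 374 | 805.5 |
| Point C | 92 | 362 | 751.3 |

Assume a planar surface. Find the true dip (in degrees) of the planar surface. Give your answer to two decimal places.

41.12°

Two edge vectors: Point A→Point B = (-35, -20, -32.7), Point A→Point C = (-96, -32, -86.9).
Normal n = (Point A→Point B) × (Point A→Point C) = (691.6, 97.7, -800).
So ∂z/∂x = −n_x/n_z = 0.86450 and ∂z/∂y = −n_y/n_z = 0.12213.
Gradient magnitude |∇z| = √(a² + b²) = √(0.74736 + 0.01491) = 0.87308.
True dip = arctan(0.87308) = 41.12°, dipping toward W (azimuth ≈ 262°).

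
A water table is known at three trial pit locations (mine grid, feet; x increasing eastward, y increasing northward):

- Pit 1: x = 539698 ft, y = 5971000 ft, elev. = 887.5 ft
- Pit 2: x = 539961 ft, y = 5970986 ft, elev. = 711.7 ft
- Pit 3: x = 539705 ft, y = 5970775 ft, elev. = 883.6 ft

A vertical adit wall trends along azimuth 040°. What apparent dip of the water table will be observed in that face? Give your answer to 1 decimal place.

Let the plane be z = a·x + b·y + c.
Pit 2−Pit 1: 263a − 14b = −175.8;  Pit 3−Pit 1: 7a − 225b = −3.9.
Solving gives a = −0.66863, b = −0.00347.
Unit vector along 040° is (sin 40°, cos 40°) = (0.6428, 0.7660).
Slope in that direction = a·(0.6428) + b·(0.7660) = −0.43244.
Apparent dip = arctan|0.43244| = 23.4° (true dip is 33.8°, so apparent ≤ true as expected).

23.4°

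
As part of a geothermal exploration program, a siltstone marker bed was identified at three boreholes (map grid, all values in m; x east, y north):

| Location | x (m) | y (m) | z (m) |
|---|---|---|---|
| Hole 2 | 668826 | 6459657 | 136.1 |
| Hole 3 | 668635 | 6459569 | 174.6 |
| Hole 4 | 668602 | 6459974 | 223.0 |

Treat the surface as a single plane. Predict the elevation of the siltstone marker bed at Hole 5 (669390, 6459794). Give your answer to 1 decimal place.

10.2 m

Two edge vectors: Hole 2→Hole 3 = (-191, -88, 38.5), Hole 2→Hole 4 = (-224, 317, 86.9).
Normal n = (Hole 2→Hole 3) × (Hole 2→Hole 4) = (-19851.7, 7973.9, -80259).
So ∂z/∂x = −n_x/n_z = −0.247345469 and ∂z/∂y = −n_y/n_z = 0.099352098.
Intercept c from Hole 2: 136.1 + 165431.08 − 641780.47 = −476213.29.
At (669390, 6459794): z = −165570.6 + 641794.1 − 476213.29 = 10.2 m.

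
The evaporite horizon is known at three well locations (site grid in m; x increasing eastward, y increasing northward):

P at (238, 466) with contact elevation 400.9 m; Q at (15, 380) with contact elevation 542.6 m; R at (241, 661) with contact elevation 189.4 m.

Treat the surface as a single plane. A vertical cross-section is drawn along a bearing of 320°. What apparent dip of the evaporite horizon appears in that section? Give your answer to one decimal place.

Two edge vectors: P→Q = (-223, -86, 141.7), P→R = (3, 195, -211.5).
Normal n = (P→Q) × (P→R) = (-9442.5, -46739.4, -43227).
So ∂z/∂x = −n_x/n_z = −0.21844 and ∂z/∂y = −n_y/n_z = −1.08125.
Unit vector along 320° is (sin 320°, cos 320°) = (-0.6428, 0.7660).
Slope in that direction = a·(-0.6428) + b·(0.7660) = −0.68788.
Apparent dip = arctan|0.68788| = 34.5° (true dip is 47.8°, so apparent ≤ true as expected).

34.5°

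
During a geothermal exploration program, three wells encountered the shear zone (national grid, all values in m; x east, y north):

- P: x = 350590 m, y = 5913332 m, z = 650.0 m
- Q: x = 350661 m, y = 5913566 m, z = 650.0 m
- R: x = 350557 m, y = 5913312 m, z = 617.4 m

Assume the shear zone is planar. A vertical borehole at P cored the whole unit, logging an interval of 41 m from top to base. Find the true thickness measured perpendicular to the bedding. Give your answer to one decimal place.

25.4 m

Two edge vectors: P→Q = (71, 234, 0), P→R = (-33, -20, -32.6).
Normal n = (P→Q) × (P→R) = (-7628.4, 2314.6, 6302).
So ∂z/∂x = −n_x/n_z = 1.21047 and ∂z/∂y = −n_y/n_z = −0.36728.
|∇z| = √(a²+b²) = 1.26497, so dip δ = arctan(1.26497) = 51.67°.
True thickness = vertical thickness × cos δ = 41 × cos 51.67° = 25.4 m.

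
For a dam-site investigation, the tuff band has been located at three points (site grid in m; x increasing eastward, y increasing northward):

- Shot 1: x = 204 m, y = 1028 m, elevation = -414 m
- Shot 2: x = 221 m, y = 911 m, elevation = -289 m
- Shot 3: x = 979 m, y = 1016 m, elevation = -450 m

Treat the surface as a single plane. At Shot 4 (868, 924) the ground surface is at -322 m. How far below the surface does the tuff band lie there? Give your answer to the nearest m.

22 m

Two edge vectors: Shot 1→Shot 2 = (17, -117, 125), Shot 1→Shot 3 = (775, -12, -36).
Normal n = (Shot 1→Shot 2) × (Shot 1→Shot 3) = (5712, 97487, 90471).
So ∂z/∂x = −n_x/n_z = −0.06314 and ∂z/∂y = −n_y/n_z = −1.07755.
Intercept c from Shot 1: -414 + 12.88 + 1107.72 = 706.60.
At (868, 924): z_contact = −54.8 − 995.7 + 706.60 = -343.9 m.
Depth below ground = -322 − (-343.9) = 22 m.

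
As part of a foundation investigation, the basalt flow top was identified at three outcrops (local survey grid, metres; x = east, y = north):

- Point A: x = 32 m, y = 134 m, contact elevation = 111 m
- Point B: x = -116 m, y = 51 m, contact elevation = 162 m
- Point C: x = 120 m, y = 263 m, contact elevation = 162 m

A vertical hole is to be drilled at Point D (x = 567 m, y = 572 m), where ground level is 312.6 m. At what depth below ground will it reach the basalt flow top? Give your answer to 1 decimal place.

245.1 m

Two edge vectors: Point A→Point B = (-148, -83, 51), Point A→Point C = (88, 129, 51).
Normal n = (Point A→Point B) × (Point A→Point C) = (-10812, 12036, -11788).
So ∂z/∂x = −n_x/n_z = −0.91720 and ∂z/∂y = −n_y/n_z = 1.02104.
Intercept c from Point A: 111 + 29.35 − 136.82 = 3.53.
At (567, 572): z_contact = −520.05 + 584.03 + 3.53 = 67.51 m.
Depth below ground = 312.6 − 67.51 = 245.1 m.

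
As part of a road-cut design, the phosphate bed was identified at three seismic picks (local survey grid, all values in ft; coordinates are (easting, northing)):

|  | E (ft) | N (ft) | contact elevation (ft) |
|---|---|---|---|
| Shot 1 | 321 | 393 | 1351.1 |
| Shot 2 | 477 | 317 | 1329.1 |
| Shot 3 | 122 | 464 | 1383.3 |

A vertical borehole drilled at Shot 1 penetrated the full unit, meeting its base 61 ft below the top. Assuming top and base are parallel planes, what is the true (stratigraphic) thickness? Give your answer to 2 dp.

Two edge vectors: Shot 1→Shot 2 = (156, -76, -22), Shot 1→Shot 3 = (-199, 71, 32.2).
Normal n = (Shot 1→Shot 2) × (Shot 1→Shot 3) = (-885.2, -645.2, -4048).
So ∂z/∂E = −n_x/n_z = −0.21868 and ∂z/∂N = −n_y/n_z = −0.15939.
|∇z| = √(a²+b²) = 0.27060, so dip δ = arctan(0.27060) = 15.14°.
True thickness = vertical thickness × cos δ = 61 × cos 15.14° = 58.88 ft.

58.88 ft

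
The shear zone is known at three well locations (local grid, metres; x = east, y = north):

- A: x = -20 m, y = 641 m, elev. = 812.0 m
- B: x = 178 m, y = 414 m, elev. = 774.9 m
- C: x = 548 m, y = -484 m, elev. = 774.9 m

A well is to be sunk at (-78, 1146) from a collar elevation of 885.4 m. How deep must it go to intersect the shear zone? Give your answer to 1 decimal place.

Two edge vectors: A→B = (198, -227, -37.1), A→C = (568, -1125, -37.1).
Normal n = (A→B) × (A→C) = (-33315.8, -13727, -93814).
So ∂z/∂x = −n_x/n_z = −0.355126 and ∂z/∂y = −n_y/n_z = −0.146321.
Intercept c from A: 812 − 7.10 + 93.79 = 898.69.
At (-78, 1146): z_contact = 27.70 − 167.68 + 898.69 = 758.70 m.
Depth below ground = 885.4 − 758.70 = 126.7 m.

126.7 m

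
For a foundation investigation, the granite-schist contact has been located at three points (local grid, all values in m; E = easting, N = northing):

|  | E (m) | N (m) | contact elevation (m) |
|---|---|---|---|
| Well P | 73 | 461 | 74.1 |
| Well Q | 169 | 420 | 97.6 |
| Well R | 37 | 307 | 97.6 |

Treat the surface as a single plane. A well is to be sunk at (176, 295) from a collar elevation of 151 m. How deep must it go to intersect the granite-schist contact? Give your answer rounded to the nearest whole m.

Two edge vectors: Well P→Well Q = (96, -41, 23.5), Well P→Well R = (-36, -154, 23.5).
Normal n = (Well P→Well Q) × (Well P→Well R) = (2655.5, -3102, -16260).
So ∂z/∂E = −n_x/n_z = 0.16331 and ∂z/∂N = −n_y/n_z = −0.19077.
Intercept c from Well P: 74.1 − 11.92 + 87.95 = 150.13.
At (176, 295): z_contact = 28.7 − 56.3 + 150.13 = 122.6 m.
Depth below ground = 151 − 122.6 = 28 m.

28 m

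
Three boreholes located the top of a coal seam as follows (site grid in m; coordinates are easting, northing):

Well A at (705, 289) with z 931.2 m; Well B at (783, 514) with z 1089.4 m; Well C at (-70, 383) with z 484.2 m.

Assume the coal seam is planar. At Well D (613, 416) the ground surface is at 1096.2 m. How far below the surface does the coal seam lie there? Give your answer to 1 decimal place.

162.1 m

Let the plane be z = a·easting + b·northing + c.
Well B−Well A: 78a + 225b = 158.2;  Well C−Well A: −775a + 94b = −447.
Solving gives a = 0.63534, b = 0.48286.
Then c = 931.2 − a·705 − b·289 = 343.74.
At (613, 416): z_contact = 389.46 + 200.87 + 343.74 = 934.07 m.
Depth below ground = 1096.2 − 934.07 = 162.1 m.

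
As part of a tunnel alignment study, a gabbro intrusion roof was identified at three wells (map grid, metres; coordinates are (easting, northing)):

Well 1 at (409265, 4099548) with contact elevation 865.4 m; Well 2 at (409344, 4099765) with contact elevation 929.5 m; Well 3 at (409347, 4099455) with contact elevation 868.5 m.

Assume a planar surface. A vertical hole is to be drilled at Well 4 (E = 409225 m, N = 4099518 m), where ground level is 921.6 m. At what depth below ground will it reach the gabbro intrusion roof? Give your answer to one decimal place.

Two edge vectors: Well 1→Well 2 = (79, 217, 64.1), Well 1→Well 3 = (82, -93, 3.1).
Normal n = (Well 1→Well 2) × (Well 1→Well 3) = (6634, 5011.3, -25141).
So ∂z/∂E = −n_x/n_z = 0.263871763 and ∂z/∂N = −n_y/n_z = 0.199327791.
Intercept c from Well 1: 865.4 − 107993.48 − 817153.85 = −924281.93.
At (409225, 4099518): z_contact = 107982.92 + 817147.87 − 924281.93 = 848.87 m.
Depth below ground = 921.6 − 848.87 = 72.7 m.

72.7 m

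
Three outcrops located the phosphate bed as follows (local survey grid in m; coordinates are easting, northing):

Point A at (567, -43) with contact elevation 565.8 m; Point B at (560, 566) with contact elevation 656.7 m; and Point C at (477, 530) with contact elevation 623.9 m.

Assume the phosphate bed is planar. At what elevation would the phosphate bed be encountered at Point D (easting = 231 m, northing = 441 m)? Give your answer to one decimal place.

529.4 m

Let the plane be z = a·easting + b·northing + c.
Point B−Point A: −7a + 609b = 90.9;  Point C−Point A: −90a + 573b = 58.1.
Solving gives a = 0.32880, b = 0.15304.
Then c = 565.8 − a·567 − b·-43 = 385.95.
At (231, 441): z = 76.0 + 67.5 + 385.95 = 529.4 m.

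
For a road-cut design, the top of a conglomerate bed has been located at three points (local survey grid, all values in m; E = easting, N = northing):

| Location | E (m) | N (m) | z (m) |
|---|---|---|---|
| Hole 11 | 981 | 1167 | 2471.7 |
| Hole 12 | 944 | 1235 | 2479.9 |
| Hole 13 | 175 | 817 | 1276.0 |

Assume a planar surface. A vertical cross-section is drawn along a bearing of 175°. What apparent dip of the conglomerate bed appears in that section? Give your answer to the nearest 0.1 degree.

Two edge vectors: Hole 11→Hole 12 = (-37, 68, 8.2), Hole 11→Hole 13 = (-806, -350, -1195.7).
Normal n = (Hole 11→Hole 12) × (Hole 11→Hole 13) = (-78437.6, -50850.1, 67758).
So ∂z/∂E = −n_x/n_z = 1.15761 and ∂z/∂N = −n_y/n_z = 0.75047.
Unit vector along 175° is (sin 175°, cos 175°) = (0.0872, -0.9962).
Slope in that direction = a·(0.0872) + b·(-0.9962) = −0.64672.
Apparent dip = arctan|0.64672| = 32.9° (true dip is 54.1°, so apparent ≤ true as expected).

32.9°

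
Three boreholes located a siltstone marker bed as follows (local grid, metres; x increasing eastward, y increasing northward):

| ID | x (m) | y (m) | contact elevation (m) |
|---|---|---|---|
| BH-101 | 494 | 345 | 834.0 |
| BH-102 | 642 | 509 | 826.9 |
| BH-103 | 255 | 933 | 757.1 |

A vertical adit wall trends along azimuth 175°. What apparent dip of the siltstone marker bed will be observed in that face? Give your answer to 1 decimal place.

6.2°

Two edge vectors: BH-101→BH-102 = (148, 164, -7.1), BH-101→BH-103 = (-239, 588, -76.9).
Normal n = (BH-101→BH-102) × (BH-101→BH-103) = (-8436.8, 13078.1, 126220).
So ∂z/∂x = −n_x/n_z = 0.06684 and ∂z/∂y = −n_y/n_z = −0.10361.
Unit vector along 175° is (sin 175°, cos 175°) = (0.0872, -0.9962).
Slope in that direction = a·(0.0872) + b·(-0.9962) = 0.10904.
Apparent dip = arctan|0.10904| = 6.2° (true dip is 7.0°, so apparent ≤ true as expected).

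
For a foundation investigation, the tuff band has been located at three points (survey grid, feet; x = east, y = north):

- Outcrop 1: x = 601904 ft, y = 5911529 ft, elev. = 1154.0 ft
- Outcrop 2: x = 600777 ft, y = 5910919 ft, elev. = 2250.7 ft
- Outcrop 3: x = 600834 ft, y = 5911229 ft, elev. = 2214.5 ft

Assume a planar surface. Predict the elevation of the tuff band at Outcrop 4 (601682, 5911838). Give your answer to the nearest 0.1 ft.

1399.7 ft

Two edge vectors: Outcrop 1→Outcrop 2 = (-1127, -610, 1096.7), Outcrop 1→Outcrop 3 = (-1070, -300, 1060.5).
Normal n = (Outcrop 1→Outcrop 2) × (Outcrop 1→Outcrop 3) = (-317895, 21714.5, -314600).
So ∂z/∂x = −n_x/n_z = −1.010473617 and ∂z/∂y = −n_y/n_z = 0.069022568.
Intercept c from Outcrop 1: 1154 + 608208.11 − 408028.91 = 201333.20.
At (601682, 5911838): z = −607983.8 + 408050.2 + 201333.20 = 1399.7 ft.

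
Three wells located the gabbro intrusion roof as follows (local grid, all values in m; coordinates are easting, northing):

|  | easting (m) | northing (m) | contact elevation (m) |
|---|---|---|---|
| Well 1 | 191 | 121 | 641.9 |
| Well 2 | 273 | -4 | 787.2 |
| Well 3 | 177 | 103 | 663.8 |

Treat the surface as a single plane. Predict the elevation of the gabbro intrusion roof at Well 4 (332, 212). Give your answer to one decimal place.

Two edge vectors: Well 1→Well 2 = (82, -125, 145.3), Well 1→Well 3 = (-14, -18, 21.9).
Normal n = (Well 1→Well 2) × (Well 1→Well 3) = (-122.1, -3830, -3226).
So ∂z/∂easting = −n_x/n_z = −0.03785 and ∂z/∂northing = −n_y/n_z = −1.18723.
Intercept c from Well 1: 641.9 + 7.23 + 143.65 = 792.78.
At (332, 212): z = −12.6 − 251.7 + 792.78 = 528.5 m.

528.5 m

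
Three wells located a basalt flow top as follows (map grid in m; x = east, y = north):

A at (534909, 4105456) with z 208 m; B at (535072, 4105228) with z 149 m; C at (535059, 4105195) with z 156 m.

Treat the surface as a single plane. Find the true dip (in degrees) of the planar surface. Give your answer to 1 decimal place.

23.1°

Two edge vectors: A→B = (163, -228, -59), A→C = (150, -261, -52).
Normal n = (A→B) × (A→C) = (-3543, -374, -8343).
So ∂z/∂x = −n_x/n_z = −0.42467 and ∂z/∂y = −n_y/n_z = −0.04483.
Gradient magnitude |∇z| = √(a² + b²) = √(0.18034 + 0.00201) = 0.42703.
True dip = arctan(0.42703) = 23.1°, dipping toward E (azimuth ≈ 084°).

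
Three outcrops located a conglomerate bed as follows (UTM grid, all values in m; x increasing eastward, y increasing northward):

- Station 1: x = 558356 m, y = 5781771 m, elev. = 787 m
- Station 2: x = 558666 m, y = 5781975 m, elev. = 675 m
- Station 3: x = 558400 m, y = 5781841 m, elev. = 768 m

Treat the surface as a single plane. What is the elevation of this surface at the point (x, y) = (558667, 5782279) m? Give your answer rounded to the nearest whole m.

Let the plane be z = a·x + b·y + c.
Station 2−Station 1: 310a + 204b = −112;  Station 3−Station 1: 44a + 70b = −19.
Solving gives a = −0.31153725, b = −0.07560516.
Then c = 787 − a·558356 − b·5781771 = 611867.39.
At (558667, 5782279): z = −174045.6 − 437170.1 + 611867.39 = 651.7 m.

652 m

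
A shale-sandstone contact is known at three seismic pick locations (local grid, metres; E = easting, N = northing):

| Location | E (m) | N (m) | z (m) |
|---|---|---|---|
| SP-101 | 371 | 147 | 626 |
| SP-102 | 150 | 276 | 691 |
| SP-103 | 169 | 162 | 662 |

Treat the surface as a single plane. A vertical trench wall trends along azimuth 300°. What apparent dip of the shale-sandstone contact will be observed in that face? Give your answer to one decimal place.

Two edge vectors: SP-101→SP-102 = (-221, 129, 65), SP-101→SP-103 = (-202, 15, 36).
Normal n = (SP-101→SP-102) × (SP-101→SP-103) = (3669, -5174, 22743).
So ∂z/∂E = −n_x/n_z = −0.16132 and ∂z/∂N = −n_y/n_z = 0.22750.
Unit vector along 300° is (sin 300°, cos 300°) = (-0.8660, 0.5000).
Slope in that direction = a·(-0.8660) + b·(0.5000) = 0.25346.
Apparent dip = arctan|0.25346| = 14.2° (true dip is 15.6°, so apparent ≤ true as expected).

14.2°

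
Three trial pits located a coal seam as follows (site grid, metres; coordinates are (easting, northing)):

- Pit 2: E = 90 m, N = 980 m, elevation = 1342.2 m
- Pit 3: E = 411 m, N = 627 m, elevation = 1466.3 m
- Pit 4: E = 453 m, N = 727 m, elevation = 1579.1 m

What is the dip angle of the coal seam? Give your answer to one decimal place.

52.3°

Two edge vectors: Pit 2→Pit 3 = (321, -353, 124.1), Pit 2→Pit 4 = (363, -253, 236.9).
Normal n = (Pit 2→Pit 3) × (Pit 2→Pit 4) = (-52228.4, -30996.6, 46926).
So ∂z/∂E = −n_x/n_z = 1.11299 and ∂z/∂N = −n_y/n_z = 0.66054.
Gradient magnitude |∇z| = √(a² + b²) = √(1.23876 + 0.43632) = 1.29425.
True dip = arctan(1.29425) = 52.3°, dipping toward WSW (azimuth ≈ 239°).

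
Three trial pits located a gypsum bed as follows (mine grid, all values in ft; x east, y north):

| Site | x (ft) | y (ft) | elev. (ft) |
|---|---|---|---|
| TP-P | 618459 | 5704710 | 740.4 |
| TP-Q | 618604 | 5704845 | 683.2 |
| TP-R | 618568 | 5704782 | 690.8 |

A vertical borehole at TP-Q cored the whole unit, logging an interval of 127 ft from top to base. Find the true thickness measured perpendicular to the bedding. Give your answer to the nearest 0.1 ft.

Two edge vectors: TP-P→TP-Q = (145, 135, -57.2), TP-P→TP-R = (109, 72, -49.6).
Normal n = (TP-P→TP-Q) × (TP-P→TP-R) = (-2577.6, 957.2, -4275).
So ∂z/∂x = −n_x/n_z = −0.60295 and ∂z/∂y = −n_y/n_z = 0.22391.
|∇z| = √(a²+b²) = 0.64318, so dip δ = arctan(0.64318) = 32.75°.
True thickness = vertical thickness × cos δ = 127 × cos 32.75° = 106.8 ft.

106.8 ft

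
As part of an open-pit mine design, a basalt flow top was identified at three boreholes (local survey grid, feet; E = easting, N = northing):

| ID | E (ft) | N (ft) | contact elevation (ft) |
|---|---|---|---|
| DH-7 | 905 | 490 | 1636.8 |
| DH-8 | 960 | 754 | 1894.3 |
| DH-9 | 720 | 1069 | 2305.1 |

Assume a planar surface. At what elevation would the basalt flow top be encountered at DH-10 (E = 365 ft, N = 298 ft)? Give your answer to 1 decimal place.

1618.9 ft

Two edge vectors: DH-7→DH-8 = (55, 264, 257.5), DH-7→DH-9 = (-185, 579, 668.3).
Normal n = (DH-7→DH-8) × (DH-7→DH-9) = (27338.7, -84394, 80685).
So ∂z/∂E = −n_x/n_z = −0.338832 and ∂z/∂N = −n_y/n_z = 1.045969.
Intercept c from DH-7: 1636.8 + 306.64 − 512.52 = 1430.92.
At (365, 298): z = −123.7 + 311.7 + 1430.92 = 1618.9 ft.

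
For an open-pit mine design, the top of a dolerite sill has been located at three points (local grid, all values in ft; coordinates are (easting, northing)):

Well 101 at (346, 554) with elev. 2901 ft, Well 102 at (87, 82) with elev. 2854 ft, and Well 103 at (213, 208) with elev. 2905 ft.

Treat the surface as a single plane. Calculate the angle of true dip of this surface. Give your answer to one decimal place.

36.1°

Two edge vectors: Well 101→Well 102 = (-259, -472, -47), Well 101→Well 103 = (-133, -346, 4).
Normal n = (Well 101→Well 102) × (Well 101→Well 103) = (-18150, 7287, 26838).
So ∂z/∂E = −n_x/n_z = 0.67628 and ∂z/∂N = −n_y/n_z = −0.27152.
Gradient magnitude |∇z| = √(a² + b²) = √(0.45735 + 0.07372) = 0.72875.
True dip = arctan(0.72875) = 36.1°, dipping toward WNW (azimuth ≈ 292°).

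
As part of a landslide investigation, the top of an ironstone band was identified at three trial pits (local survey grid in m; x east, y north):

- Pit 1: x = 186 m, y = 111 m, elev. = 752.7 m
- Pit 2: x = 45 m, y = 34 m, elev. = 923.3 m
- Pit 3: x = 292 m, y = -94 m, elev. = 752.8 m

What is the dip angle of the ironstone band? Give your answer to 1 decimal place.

46.7°

Let the plane be z = a·x + b·y + c.
Pit 2−Pit 1: −141a − 77b = 170.6;  Pit 3−Pit 1: 106a − 205b = 0.1.
Solving gives a = −0.94330, b = −0.48824.
Gradient magnitude |∇z| = √(a² + b²) = √(0.88981 + 0.23838) = 1.06217.
True dip = arctan(1.06217) = 46.7°, dipping toward ENE (azimuth ≈ 063°).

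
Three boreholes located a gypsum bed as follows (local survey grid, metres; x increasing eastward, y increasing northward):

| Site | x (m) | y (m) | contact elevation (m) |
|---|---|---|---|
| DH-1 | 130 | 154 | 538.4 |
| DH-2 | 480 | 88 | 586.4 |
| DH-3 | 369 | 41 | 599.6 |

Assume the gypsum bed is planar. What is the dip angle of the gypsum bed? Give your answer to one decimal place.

Two edge vectors: DH-1→DH-2 = (350, -66, 48), DH-1→DH-3 = (239, -113, 61.2).
Normal n = (DH-1→DH-2) × (DH-1→DH-3) = (1384.8, -9948, -23776).
So ∂z/∂x = −n_x/n_z = 0.05824 and ∂z/∂y = −n_y/n_z = −0.41841.
Gradient magnitude |∇z| = √(a² + b²) = √(0.00339 + 0.17506) = 0.42244.
True dip = arctan(0.42244) = 22.9°, dipping toward N (azimuth ≈ 352°).

22.9°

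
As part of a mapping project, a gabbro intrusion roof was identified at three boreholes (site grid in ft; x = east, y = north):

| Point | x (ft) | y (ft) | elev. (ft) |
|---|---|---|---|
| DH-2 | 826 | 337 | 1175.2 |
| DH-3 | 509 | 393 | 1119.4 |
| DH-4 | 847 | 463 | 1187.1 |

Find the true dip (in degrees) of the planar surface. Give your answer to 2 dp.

Let the plane be z = a·x + b·y + c.
DH-3−DH-2: −317a + 56b = −55.8;  DH-4−DH-2: 21a + 126b = 11.9.
Solving gives a = 0.18720, b = 0.06324.
Gradient magnitude |∇z| = √(a² + b²) = √(0.03504 + 0.00400) = 0.19759.
True dip = arctan(0.19759) = 11.18°, dipping toward WSW (azimuth ≈ 251°).

11.18°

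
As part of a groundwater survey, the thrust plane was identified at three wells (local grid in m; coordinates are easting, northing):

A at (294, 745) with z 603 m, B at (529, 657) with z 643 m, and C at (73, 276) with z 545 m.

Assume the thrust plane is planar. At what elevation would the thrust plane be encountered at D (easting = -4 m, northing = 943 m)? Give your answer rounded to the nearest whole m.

Let the plane be z = a·easting + b·northing + c.
B−A: 235a − 88b = 40;  C−A: −221a − 469b = −58.
Solving gives a = 0.18405, b = 0.03694.
Then c = 603 − a·294 − b·745 = 521.37.
At (-4, 943): z = −0.7 + 34.8 + 521.37 = 555.5 m.

555 m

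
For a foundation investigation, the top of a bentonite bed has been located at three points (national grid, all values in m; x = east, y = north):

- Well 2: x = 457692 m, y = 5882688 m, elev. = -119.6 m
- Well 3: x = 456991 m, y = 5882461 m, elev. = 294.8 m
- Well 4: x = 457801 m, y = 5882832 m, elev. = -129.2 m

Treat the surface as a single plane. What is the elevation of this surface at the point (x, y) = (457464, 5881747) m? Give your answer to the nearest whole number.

Let the plane be z = a·x + b·y + c.
Well 3−Well 2: −701a − 227b = 414.4;  Well 4−Well 2: 109a + 144b = −9.6.
Solving gives a = −0.75450978, b = 0.50445532.
Then c = -119.6 − a·457692 − b·5882688 = −2622339.78.
At (457464, 5881747): z = −345161.1 + 2967078.6 − 2622339.78 = -422.3 m.

-422 m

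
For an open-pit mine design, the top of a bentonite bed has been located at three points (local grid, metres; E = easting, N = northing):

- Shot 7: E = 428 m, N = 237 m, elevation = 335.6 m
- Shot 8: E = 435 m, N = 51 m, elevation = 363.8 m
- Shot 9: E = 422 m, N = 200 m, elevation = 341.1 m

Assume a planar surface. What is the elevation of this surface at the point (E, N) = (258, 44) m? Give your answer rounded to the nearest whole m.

Let the plane be z = a·E + b·N + c.
Shot 8−Shot 7: 7a − 186b = 28.2;  Shot 9−Shot 7: −6a − 37b = 5.5.
Solving gives a = 0.01484, b = −0.15105.
Then c = 335.6 − a·428 − b·237 = 365.05.
At (258, 44): z = 3.8 − 6.6 + 365.05 = 362.2 m.

362 m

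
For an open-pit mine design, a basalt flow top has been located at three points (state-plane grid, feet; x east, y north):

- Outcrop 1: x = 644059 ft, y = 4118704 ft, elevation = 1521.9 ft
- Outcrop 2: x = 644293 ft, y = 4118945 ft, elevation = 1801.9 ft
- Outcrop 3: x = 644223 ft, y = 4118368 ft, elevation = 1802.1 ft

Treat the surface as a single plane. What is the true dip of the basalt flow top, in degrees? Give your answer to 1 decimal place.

54.0°

Let the plane be z = a·x + b·y + c.
Outcrop 2−Outcrop 1: 234a + 241b = 280;  Outcrop 3−Outcrop 1: 164a − 336b = 280.2.
Solving gives a = 1.36785, b = −0.16629.
Gradient magnitude |∇z| = √(a² + b²) = √(1.87100 + 0.02765) = 1.37792.
True dip = arctan(1.37792) = 54.0°, dipping toward W (azimuth ≈ 277°).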